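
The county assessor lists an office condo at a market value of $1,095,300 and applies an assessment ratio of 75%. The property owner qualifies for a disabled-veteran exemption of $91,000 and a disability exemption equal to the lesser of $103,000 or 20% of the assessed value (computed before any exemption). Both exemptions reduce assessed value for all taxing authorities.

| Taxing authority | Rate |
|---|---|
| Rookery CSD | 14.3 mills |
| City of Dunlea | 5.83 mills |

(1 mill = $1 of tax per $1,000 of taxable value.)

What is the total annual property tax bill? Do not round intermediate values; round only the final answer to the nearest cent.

Assessed value = $1,095,300 × 0.75 = $821,475
Disability exemption = min($103,000, 20% × $821,475) = min($103,000, $164,295) = $103,000 (dollar cap binds)
Taxable value = $821,475 − $91,000 − $103,000 = $627,475
Rookery CSD: $627,475 × 0.0143 = $8,972.8925
City of Dunlea: $627,475 × 0.00583 = $3,658.17925
Total = $12,631.07175

$12,631.07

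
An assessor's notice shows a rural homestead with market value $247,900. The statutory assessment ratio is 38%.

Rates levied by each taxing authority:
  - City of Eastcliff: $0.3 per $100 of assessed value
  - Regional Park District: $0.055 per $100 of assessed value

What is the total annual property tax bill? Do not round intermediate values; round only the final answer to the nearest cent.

Assessed value = $247,900 × 0.38 = $94,202
City of Eastcliff: $94,202 × 0.003 = $282.606
Regional Park District: $94,202 × 0.00055 = $51.8111
Total = $282.606 + $51.8111 = $334.4171

$334.42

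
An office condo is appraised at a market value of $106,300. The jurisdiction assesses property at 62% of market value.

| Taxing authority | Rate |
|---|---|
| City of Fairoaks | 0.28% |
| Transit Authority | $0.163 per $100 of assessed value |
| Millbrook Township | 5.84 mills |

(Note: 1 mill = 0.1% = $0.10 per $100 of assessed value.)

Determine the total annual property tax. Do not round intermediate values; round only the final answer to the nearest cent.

Assessed value = $106,300 × 0.62 = $65,906
City of Fairoaks: $65,906 × 0.0028 = $184.5368
Transit Authority: $65,906 × 0.00163 = $107.42678
Millbrook Township: $65,906 × 0.00584 = $384.89104
Total = $676.85462

$676.85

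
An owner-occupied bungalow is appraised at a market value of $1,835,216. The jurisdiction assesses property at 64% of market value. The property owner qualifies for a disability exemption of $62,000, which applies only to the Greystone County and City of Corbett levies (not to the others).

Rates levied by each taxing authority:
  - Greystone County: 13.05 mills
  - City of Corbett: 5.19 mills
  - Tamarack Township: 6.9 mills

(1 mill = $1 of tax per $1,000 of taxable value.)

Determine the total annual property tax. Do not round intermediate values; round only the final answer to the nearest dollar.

Assessed value = $1,835,216 × 0.64 = $1,174,538.24
Greystone County: ($1,174,538.24 − $62,000) × 0.01305 = $1,112,538.24 × 0.01305 = $14,518.624032
City of Corbett: ($1,174,538.24 − $62,000) × 0.00519 = $1,112,538.24 × 0.00519 = $5,774.0734656
Tamarack Township: $1,174,538.24 × 0.0069 = $8,104.313856
Total = $28,397.0113536

$28,397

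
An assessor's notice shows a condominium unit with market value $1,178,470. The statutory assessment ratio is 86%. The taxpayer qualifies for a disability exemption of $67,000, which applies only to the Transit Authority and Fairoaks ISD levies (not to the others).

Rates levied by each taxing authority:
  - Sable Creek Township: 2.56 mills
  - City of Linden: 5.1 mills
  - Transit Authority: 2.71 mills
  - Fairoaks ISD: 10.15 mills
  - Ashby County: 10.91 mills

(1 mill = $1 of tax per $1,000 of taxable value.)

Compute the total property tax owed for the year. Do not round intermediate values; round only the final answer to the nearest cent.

$30,992.19

Assessed value = $1,178,470 × 0.86 = $1,013,484.2
Sable Creek Township: $1,013,484.2 × 0.00256 = $2,594.519552
City of Linden: $1,013,484.2 × 0.0051 = $5,168.76942
Transit Authority: ($1,013,484.2 − $67,000) × 0.00271 = $946,484.2 × 0.00271 = $2,564.972182
Fairoaks ISD: ($1,013,484.2 − $67,000) × 0.01015 = $946,484.2 × 0.01015 = $9,606.81463
Ashby County: $1,013,484.2 × 0.01091 = $11,057.112622
Total = $30,992.188406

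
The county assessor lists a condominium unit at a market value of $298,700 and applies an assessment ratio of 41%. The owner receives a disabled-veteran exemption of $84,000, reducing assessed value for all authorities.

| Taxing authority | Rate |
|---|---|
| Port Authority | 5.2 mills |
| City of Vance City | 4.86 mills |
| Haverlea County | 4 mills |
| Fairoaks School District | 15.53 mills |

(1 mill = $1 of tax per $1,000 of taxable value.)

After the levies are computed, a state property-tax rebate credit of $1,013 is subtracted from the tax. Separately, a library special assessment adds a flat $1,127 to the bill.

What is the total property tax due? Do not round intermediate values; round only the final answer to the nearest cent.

Assessed value = $298,700 × 0.41 = $122,467
Taxable value = $122,467 − $84,000 = $38,467
Port Authority: $38,467 × 0.0052 = $200.0284
City of Vance City: $38,467 × 0.00486 = $186.94962
Haverlea County: $38,467 × 0.004 = $153.868
Fairoaks School District: $38,467 × 0.01553 = $597.39251
Levies subtotal = $1,138.23853
After credit = $1,138.23853 − $1,013 = $125.23853
Total = $125.23853 + $1,127 = $1,252.23853

$1,252.24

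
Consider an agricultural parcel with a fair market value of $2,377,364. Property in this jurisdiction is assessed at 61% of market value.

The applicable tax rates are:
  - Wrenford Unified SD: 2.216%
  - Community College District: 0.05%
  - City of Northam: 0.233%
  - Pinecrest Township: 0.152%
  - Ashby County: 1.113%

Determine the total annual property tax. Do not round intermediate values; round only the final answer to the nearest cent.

Assessed value = $2,377,364 × 0.61 = $1,450,192.04
Wrenford Unified SD: $1,450,192.04 × 0.02216 = $32,136.2556064
Community College District: $1,450,192.04 × 0.0005 = $725.09602
City of Northam: $1,450,192.04 × 0.00233 = $3,378.9474532
Pinecrest Township: $1,450,192.04 × 0.00152 = $2,204.2919008
Ashby County: $1,450,192.04 × 0.01113 = $16,140.6374052
Total = $32,136.2556064 + $725.09602 + $3,378.9474532 + $2,204.2919008 + $16,140.6374052 = $54,585.2283856

$54,585.23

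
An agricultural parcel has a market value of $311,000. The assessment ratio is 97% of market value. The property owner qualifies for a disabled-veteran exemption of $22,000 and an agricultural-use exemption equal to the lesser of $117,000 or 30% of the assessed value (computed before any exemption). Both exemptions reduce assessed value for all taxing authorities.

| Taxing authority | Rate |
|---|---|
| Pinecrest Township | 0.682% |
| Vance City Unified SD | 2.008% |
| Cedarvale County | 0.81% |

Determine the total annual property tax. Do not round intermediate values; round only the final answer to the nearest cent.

$6,620.92

Assessed value = $311,000 × 0.97 = $301,670
Agricultural-use exemption = min($117,000, 30% × $301,670) = min($117,000, $90,501) = $90,501 (percentage binds)
Taxable value = $301,670 − $22,000 − $90,501 = $189,169
Pinecrest Township: $189,169 × 0.00682 = $1,290.13258
Vance City Unified SD: $189,169 × 0.02008 = $3,798.51352
Cedarvale County: $189,169 × 0.0081 = $1,532.2689
Total = $6,620.915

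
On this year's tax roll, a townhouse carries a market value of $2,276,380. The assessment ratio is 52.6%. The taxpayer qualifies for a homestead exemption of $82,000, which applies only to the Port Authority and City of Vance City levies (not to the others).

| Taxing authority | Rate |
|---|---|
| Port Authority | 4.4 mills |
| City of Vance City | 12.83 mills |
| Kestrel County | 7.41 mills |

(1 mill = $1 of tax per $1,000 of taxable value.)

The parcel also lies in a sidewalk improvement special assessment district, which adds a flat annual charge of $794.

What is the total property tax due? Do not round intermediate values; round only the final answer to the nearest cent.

$28,884.48

Assessed value = $2,276,380 × 0.526 = $1,197,375.88
Port Authority: ($1,197,375.88 − $82,000) × 0.0044 = $1,115,375.88 × 0.0044 = $4,907.653872
City of Vance City: ($1,197,375.88 − $82,000) × 0.01283 = $1,115,375.88 × 0.01283 = $14,310.2725404
Kestrel County: $1,197,375.88 × 0.00741 = $8,872.5552708
Levies subtotal = $28,090.4816832
Total = $28,090.4816832 + $794 = $28,884.4816832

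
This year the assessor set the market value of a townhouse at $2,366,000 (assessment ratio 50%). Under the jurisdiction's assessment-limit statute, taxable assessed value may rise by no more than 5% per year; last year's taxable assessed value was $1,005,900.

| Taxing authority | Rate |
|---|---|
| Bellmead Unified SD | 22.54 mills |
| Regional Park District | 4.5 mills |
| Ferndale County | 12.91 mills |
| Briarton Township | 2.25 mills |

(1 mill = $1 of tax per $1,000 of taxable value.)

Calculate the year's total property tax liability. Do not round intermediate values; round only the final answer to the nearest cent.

Uncapped assessed value = $2,366,000 × 0.5 = $1,183,000
Cap limit = $1,005,900 × 1.05 = $1,056,195
Taxable assessed value = min($1,183,000, $1,056,195) = $1,056,195 (cap binds)
Bellmead Unified SD: $1,056,195 × 0.02254 = $23,806.6353
Regional Park District: $1,056,195 × 0.0045 = $4,752.8775
Ferndale County: $1,056,195 × 0.01291 = $13,635.47745
Briarton Township: $1,056,195 × 0.00225 = $2,376.43875
Total = $44,571.429

$44,571.43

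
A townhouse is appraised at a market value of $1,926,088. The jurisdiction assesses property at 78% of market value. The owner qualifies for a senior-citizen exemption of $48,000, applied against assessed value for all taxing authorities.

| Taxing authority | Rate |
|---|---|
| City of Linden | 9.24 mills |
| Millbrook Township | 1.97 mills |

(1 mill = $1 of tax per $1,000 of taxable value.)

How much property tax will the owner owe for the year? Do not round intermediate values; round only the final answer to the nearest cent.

Assessed value = $1,926,088 × 0.78 = $1,502,348.64
Taxable value = $1,502,348.64 − $48,000 = $1,454,348.64
City of Linden: $1,454,348.64 × 0.00924 = $13,438.1814336
Millbrook Township: $1,454,348.64 × 0.00197 = $2,865.0668208
Total = $13,438.1814336 + $2,865.0668208 = $16,303.2482544

$16,303.25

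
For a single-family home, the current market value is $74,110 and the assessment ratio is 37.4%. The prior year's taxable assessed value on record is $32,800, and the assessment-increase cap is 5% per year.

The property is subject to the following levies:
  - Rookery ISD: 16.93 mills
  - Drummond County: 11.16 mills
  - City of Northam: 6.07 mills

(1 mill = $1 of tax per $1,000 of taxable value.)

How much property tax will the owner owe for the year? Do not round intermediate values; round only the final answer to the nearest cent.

Uncapped assessed value = $74,110 × 0.374 = $27,717.14
Cap limit = $32,800 × 1.05 = $34,440
Taxable assessed value = min($27,717.14, $34,440) = $27,717.14 (cap does not bind)
Rookery ISD: $27,717.14 × 0.01693 = $469.2511802
Drummond County: $27,717.14 × 0.01116 = $309.3232824
City of Northam: $27,717.14 × 0.00607 = $168.2430398
Total = $946.8175024

$946.82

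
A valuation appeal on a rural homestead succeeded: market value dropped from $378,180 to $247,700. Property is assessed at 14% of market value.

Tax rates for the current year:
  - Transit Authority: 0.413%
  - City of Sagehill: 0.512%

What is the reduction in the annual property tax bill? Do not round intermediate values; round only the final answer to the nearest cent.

$168.97

Old assessed value = $378,180 × 0.14 = $52,945.2
New assessed value = $247,700 × 0.14 = $34,678
Combined rate = 0.00413 + 0.00512 = 0.00925
Old tax = $52,945.2 × 0.00925 = $489.7431
New tax = $34,678 × 0.00925 = $320.7715
Reduction = $489.7431 − $320.7715 = $168.9716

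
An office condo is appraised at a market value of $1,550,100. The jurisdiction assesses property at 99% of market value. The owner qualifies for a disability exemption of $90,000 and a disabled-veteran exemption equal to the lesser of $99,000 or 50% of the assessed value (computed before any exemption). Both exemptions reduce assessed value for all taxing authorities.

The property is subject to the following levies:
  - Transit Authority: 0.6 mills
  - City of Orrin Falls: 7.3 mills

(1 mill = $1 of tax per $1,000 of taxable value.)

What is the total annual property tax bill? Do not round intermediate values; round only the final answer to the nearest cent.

Assessed value = $1,550,100 × 0.99 = $1,534,599
Disabled-veteran exemption = min($99,000, 50% × $1,534,599) = min($99,000, $767,299.5) = $99,000 (dollar cap binds)
Taxable value = $1,534,599 − $90,000 − $99,000 = $1,345,599
Transit Authority: $1,345,599 × 0.0006 = $807.3594
City of Orrin Falls: $1,345,599 × 0.0073 = $9,822.8727
Total = $10,630.2321

$10,630.23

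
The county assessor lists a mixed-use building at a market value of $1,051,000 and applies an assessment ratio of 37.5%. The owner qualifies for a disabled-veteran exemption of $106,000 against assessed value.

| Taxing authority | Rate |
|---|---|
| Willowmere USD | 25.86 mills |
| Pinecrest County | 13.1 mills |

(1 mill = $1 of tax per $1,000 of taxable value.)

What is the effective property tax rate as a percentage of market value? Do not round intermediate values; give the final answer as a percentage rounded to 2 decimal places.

Assessed value = $1,051,000 × 0.375 = $394,125
Taxable value = $394,125 − $106,000 = $288,125
Willowmere USD: $288,125 × 0.02586 = $7,450.9125
Pinecrest County: $288,125 × 0.0131 = $3,774.4375
Total tax = $11,225.35
Effective rate = $11,225.35 ÷ $1,051,000 = 1.07% of market value

1.07%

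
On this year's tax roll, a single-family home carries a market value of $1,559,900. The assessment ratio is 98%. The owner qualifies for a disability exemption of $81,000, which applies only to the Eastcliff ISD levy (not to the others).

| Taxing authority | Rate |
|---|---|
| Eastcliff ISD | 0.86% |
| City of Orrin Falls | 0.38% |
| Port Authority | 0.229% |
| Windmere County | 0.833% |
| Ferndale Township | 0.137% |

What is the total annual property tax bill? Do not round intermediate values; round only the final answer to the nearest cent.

$36,588.44

Assessed value = $1,559,900 × 0.98 = $1,528,702
Eastcliff ISD: ($1,528,702 − $81,000) × 0.0086 = $1,447,702 × 0.0086 = $12,450.2372
City of Orrin Falls: $1,528,702 × 0.0038 = $5,809.0676
Port Authority: $1,528,702 × 0.00229 = $3,500.72758
Windmere County: $1,528,702 × 0.00833 = $12,734.08766
Ferndale Township: $1,528,702 × 0.00137 = $2,094.32174
Total = $36,588.44178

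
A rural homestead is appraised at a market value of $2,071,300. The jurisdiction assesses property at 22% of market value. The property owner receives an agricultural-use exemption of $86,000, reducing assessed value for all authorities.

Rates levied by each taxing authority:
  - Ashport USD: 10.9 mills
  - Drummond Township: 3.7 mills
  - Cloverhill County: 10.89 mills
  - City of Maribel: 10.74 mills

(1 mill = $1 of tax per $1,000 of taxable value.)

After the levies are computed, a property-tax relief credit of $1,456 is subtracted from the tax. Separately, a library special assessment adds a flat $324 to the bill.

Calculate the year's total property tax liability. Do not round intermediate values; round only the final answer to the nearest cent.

Assessed value = $2,071,300 × 0.22 = $455,686
Taxable value = $455,686 − $86,000 = $369,686
Ashport USD: $369,686 × 0.0109 = $4,029.5774
Drummond Township: $369,686 × 0.0037 = $1,367.8382
Cloverhill County: $369,686 × 0.01089 = $4,025.88054
City of Maribel: $369,686 × 0.01074 = $3,970.42764
Levies subtotal = $13,393.72378
After credit = $13,393.72378 − $1,456 = $11,937.72378
Total = $11,937.72378 + $324 = $12,261.72378

$12,261.72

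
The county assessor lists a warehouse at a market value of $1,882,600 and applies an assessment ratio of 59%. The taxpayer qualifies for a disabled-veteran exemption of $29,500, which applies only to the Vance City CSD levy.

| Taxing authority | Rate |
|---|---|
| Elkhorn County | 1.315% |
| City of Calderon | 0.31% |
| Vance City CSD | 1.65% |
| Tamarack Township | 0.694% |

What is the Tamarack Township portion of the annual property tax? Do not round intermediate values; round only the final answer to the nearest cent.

$7,708.49

Assessed value = $1,882,600 × 0.59 = $1,110,734
Tamarack Township taxable value = $1,110,734 (exemption does not apply)
Tamarack Township levy = $1,110,734 × 0.00694 = $7,708.49396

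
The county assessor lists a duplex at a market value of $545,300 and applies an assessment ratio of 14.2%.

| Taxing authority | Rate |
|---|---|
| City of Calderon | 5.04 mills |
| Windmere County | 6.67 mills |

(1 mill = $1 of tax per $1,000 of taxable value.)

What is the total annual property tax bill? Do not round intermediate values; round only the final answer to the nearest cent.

Assessed value = $545,300 × 0.142 = $77,432.6
City of Calderon: $77,432.6 × 0.00504 = $390.260304
Windmere County: $77,432.6 × 0.00667 = $516.475442
Total = $390.260304 + $516.475442 = $906.735746

$906.74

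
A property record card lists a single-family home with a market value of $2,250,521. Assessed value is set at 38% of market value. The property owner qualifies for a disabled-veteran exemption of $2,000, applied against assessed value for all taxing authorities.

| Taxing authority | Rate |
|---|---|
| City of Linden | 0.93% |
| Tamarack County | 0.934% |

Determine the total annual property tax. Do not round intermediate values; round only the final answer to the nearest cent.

Assessed value = $2,250,521 × 0.38 = $855,197.98
Taxable value = $855,197.98 − $2,000 = $853,197.98
City of Linden: $853,197.98 × 0.0093 = $7,934.741214
Tamarack County: $853,197.98 × 0.00934 = $7,968.8691332
Total = $7,934.741214 + $7,968.8691332 = $15,903.6103472

$15,903.61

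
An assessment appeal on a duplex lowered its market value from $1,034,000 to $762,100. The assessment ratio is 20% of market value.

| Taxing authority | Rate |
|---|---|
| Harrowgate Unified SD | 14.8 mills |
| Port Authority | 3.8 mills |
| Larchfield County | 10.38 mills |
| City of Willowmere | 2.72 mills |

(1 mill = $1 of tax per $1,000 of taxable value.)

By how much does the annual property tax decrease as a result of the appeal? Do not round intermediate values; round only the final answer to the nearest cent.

Old assessed value = $1,034,000 × 0.2 = $206,800
New assessed value = $762,100 × 0.2 = $152,420
Combined rate = 0.0148 + 0.0038 + 0.01038 + 0.00272 = 0.0317
Old tax = $206,800 × 0.0317 = $6,555.56
New tax = $152,420 × 0.0317 = $4,831.714
Reduction = $6,555.56 − $4,831.714 = $1,723.846

$1,723.85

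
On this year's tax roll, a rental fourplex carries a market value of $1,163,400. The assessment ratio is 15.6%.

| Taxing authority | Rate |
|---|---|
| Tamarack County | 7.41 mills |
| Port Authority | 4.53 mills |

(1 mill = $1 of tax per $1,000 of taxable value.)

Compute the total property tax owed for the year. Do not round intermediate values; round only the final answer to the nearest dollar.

Assessed value = $1,163,400 × 0.156 = $181,490.4
Tamarack County: $181,490.4 × 0.00741 = $1,344.843864
Port Authority: $181,490.4 × 0.00453 = $822.151512
Total = $1,344.843864 + $822.151512 = $2,166.995376

$2,167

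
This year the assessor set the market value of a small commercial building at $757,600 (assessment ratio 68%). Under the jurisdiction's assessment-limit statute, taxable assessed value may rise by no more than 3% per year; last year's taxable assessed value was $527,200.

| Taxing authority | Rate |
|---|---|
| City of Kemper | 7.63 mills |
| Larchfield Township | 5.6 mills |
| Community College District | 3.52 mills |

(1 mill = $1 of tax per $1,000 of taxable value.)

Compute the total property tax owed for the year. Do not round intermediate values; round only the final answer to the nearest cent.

Uncapped assessed value = $757,600 × 0.68 = $515,168
Cap limit = $527,200 × 1.03 = $543,016
Taxable assessed value = min($515,168, $543,016) = $515,168 (cap does not bind)
City of Kemper: $515,168 × 0.00763 = $3,930.73184
Larchfield Township: $515,168 × 0.0056 = $2,884.9408
Community College District: $515,168 × 0.00352 = $1,813.39136
Total = $8,629.064

$8,629.06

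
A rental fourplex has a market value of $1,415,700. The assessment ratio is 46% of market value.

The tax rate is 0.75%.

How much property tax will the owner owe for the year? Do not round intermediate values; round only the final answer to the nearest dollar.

$4,884

Assessed value = $1,415,700 × 0.46 = $651,222
Tax = $651,222 × 0.0075 = $4,884.165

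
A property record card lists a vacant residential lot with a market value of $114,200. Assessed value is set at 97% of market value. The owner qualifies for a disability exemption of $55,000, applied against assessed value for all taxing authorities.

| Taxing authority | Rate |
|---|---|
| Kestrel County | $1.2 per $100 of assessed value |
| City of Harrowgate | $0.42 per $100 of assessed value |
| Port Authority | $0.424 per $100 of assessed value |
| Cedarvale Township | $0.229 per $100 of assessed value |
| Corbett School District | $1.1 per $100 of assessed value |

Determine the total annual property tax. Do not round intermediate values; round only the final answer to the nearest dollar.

Assessed value = $114,200 × 0.97 = $110,774
Taxable value = $110,774 − $55,000 = $55,774
Kestrel County: $55,774 × 0.012 = $669.288
City of Harrowgate: $55,774 × 0.0042 = $234.2508
Port Authority: $55,774 × 0.00424 = $236.48176
Cedarvale Township: $55,774 × 0.00229 = $127.72246
Corbett School District: $55,774 × 0.011 = $613.514
Total = $669.288 + $234.2508 + $236.48176 + $127.72246 + $613.514 = $1,881.25702

$1,881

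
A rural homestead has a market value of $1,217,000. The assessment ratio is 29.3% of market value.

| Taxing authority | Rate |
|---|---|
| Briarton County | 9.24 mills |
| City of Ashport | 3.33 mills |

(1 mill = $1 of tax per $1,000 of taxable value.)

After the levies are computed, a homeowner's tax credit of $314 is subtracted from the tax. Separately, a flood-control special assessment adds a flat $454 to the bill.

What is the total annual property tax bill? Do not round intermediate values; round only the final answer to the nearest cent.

Assessed value = $1,217,000 × 0.293 = $356,581
Briarton County: $356,581 × 0.00924 = $3,294.80844
City of Ashport: $356,581 × 0.00333 = $1,187.41473
Levies subtotal = $4,482.22317
After credit = $4,482.22317 − $314 = $4,168.22317
Total = $4,168.22317 + $454 = $4,622.22317

$4,622.22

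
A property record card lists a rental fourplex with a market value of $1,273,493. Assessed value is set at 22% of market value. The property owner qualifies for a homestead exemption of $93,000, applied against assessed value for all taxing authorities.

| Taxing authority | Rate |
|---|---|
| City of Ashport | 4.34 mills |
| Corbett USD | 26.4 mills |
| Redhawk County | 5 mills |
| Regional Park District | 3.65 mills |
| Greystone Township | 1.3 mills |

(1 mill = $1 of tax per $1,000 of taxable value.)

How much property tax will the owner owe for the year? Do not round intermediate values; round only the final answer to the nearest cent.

$7,615.88

Assessed value = $1,273,493 × 0.22 = $280,168.46
Taxable value = $280,168.46 − $93,000 = $187,168.46
City of Ashport: $187,168.46 × 0.00434 = $812.3111164
Corbett USD: $187,168.46 × 0.0264 = $4,941.247344
Redhawk County: $187,168.46 × 0.005 = $935.8423
Regional Park District: $187,168.46 × 0.00365 = $683.164879
Greystone Township: $187,168.46 × 0.0013 = $243.318998
Total = $812.3111164 + $4,941.247344 + $935.8423 + $683.164879 + $243.318998 = $7,615.8846374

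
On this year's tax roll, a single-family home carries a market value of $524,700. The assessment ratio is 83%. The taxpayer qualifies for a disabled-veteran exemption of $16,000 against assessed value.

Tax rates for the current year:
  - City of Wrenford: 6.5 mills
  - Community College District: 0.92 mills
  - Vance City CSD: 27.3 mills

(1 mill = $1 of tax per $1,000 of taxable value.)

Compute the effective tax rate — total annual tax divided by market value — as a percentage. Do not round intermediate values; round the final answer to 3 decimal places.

Assessed value = $524,700 × 0.83 = $435,501
Taxable value = $435,501 − $16,000 = $419,501
City of Wrenford: $419,501 × 0.0065 = $2,726.7565
Community College District: $419,501 × 0.00092 = $385.94092
Vance City CSD: $419,501 × 0.0273 = $11,452.3773
Total tax = $14,565.07472
Effective rate = $14,565.07472 ÷ $524,700 = 2.776% of market value

2.776%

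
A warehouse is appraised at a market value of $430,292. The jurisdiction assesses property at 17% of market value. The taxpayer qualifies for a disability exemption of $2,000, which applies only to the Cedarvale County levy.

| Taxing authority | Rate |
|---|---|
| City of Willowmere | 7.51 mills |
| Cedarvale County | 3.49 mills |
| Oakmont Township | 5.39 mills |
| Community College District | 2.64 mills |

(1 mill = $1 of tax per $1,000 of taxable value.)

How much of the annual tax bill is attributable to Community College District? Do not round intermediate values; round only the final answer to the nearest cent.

$193.12

Assessed value = $430,292 × 0.17 = $73,149.64
Community College District taxable value = $73,149.64 (exemption does not apply)
Community College District levy = $73,149.64 × 0.00264 = $193.1150496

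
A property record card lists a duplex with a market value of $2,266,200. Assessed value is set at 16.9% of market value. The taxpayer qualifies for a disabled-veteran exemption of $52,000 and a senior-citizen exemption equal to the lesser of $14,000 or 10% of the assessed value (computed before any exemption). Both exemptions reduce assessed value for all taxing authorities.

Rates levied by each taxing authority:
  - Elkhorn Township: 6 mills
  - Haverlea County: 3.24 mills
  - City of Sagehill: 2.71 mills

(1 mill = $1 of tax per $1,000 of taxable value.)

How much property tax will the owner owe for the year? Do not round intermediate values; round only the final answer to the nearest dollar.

$3,788

Assessed value = $2,266,200 × 0.169 = $382,987.8
Senior-citizen exemption = min($14,000, 10% × $382,987.8) = min($14,000, $38,298.78) = $14,000 (dollar cap binds)
Taxable value = $382,987.8 − $52,000 − $14,000 = $316,987.8
Elkhorn Township: $316,987.8 × 0.006 = $1,901.9268
Haverlea County: $316,987.8 × 0.00324 = $1,027.040472
City of Sagehill: $316,987.8 × 0.00271 = $859.036938
Total = $3,788.00421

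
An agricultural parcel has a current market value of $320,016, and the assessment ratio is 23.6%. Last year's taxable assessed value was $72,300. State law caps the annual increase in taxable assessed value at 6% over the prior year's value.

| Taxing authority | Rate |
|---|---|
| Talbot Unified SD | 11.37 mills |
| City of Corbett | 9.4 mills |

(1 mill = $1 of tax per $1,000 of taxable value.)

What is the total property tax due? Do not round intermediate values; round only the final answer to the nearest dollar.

Uncapped assessed value = $320,016 × 0.236 = $75,523.776
Cap limit = $72,300 × 1.06 = $76,638
Taxable assessed value = min($75,523.776, $76,638) = $75,523.776 (cap does not bind)
Talbot Unified SD: $75,523.776 × 0.01137 = $858.70533312
City of Corbett: $75,523.776 × 0.0094 = $709.9234944
Total = $1,568.62882752

$1,569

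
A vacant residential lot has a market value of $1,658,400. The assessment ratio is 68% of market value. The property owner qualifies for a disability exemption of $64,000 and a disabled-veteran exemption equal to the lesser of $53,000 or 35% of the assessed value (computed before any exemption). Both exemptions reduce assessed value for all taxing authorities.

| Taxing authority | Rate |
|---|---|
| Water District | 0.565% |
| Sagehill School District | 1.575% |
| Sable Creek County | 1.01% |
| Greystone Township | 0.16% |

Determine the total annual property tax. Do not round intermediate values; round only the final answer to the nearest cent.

$33,454.57

Assessed value = $1,658,400 × 0.68 = $1,127,712
Disabled-veteran exemption = min($53,000, 35% × $1,127,712) = min($53,000, $394,699.2) = $53,000 (dollar cap binds)
Taxable value = $1,127,712 − $64,000 − $53,000 = $1,010,712
Water District: $1,010,712 × 0.00565 = $5,710.5228
Sagehill School District: $1,010,712 × 0.01575 = $15,918.714
Sable Creek County: $1,010,712 × 0.0101 = $10,208.1912
Greystone Township: $1,010,712 × 0.0016 = $1,617.1392
Total = $33,454.5672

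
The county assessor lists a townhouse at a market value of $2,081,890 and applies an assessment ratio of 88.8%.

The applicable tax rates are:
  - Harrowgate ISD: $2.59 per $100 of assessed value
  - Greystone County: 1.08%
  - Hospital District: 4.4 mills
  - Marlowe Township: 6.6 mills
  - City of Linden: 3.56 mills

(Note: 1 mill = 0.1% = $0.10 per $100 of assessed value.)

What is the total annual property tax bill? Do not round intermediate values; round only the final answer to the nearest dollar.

$94,765

Assessed value = $2,081,890 × 0.888 = $1,848,718.32
Harrowgate ISD: $1,848,718.32 × 0.0259 = $47,881.804488
Greystone County: $1,848,718.32 × 0.0108 = $19,966.157856
Hospital District: $1,848,718.32 × 0.0044 = $8,134.360608
Marlowe Township: $1,848,718.32 × 0.0066 = $12,201.540912
City of Linden: $1,848,718.32 × 0.00356 = $6,581.4372192
Total = $94,765.3010832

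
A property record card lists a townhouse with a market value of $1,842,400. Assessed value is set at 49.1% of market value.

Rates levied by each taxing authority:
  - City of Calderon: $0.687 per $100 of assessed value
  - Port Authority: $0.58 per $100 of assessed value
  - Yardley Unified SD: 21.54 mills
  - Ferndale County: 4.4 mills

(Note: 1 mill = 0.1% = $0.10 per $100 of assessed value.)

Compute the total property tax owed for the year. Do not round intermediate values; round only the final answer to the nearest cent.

$34,927.32

Assessed value = $1,842,400 × 0.491 = $904,618.4
City of Calderon: $904,618.4 × 0.00687 = $6,214.728408
Port Authority: $904,618.4 × 0.0058 = $5,246.78672
Yardley Unified SD: $904,618.4 × 0.02154 = $19,485.480336
Ferndale County: $904,618.4 × 0.0044 = $3,980.32096
Total = $34,927.316424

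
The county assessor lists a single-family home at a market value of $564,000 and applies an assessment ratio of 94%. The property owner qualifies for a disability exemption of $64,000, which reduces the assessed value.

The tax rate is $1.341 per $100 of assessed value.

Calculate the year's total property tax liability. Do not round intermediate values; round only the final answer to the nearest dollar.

Assessed value = $564,000 × 0.94 = $530,160
Taxable value = $530,160 − $64,000 = $466,160
Tax = $466,160 × 0.01341 = $6,251.2056

$6,251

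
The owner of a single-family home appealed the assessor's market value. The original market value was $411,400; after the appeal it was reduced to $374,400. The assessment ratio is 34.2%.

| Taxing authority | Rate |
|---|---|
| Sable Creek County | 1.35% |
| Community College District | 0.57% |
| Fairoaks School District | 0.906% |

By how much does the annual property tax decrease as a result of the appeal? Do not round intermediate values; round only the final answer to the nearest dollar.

$358

Old assessed value = $411,400 × 0.342 = $140,698.8
New assessed value = $374,400 × 0.342 = $128,044.8
Combined rate = 0.0135 + 0.0057 + 0.00906 = 0.02826
Old tax = $140,698.8 × 0.02826 = $3,976.148088
New tax = $128,044.8 × 0.02826 = $3,618.546048
Reduction = $3,976.148088 − $3,618.546048 = $357.60204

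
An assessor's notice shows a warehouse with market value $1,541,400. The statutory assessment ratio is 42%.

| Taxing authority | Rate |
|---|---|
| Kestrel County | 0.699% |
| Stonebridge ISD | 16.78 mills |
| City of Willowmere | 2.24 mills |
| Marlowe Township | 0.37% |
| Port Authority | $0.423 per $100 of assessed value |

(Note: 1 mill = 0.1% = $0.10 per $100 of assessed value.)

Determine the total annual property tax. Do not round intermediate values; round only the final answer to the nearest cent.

Assessed value = $1,541,400 × 0.42 = $647,388
Kestrel County: $647,388 × 0.00699 = $4,525.24212
Stonebridge ISD: $647,388 × 0.01678 = $10,863.17064
City of Willowmere: $647,388 × 0.00224 = $1,450.14912
Marlowe Township: $647,388 × 0.0037 = $2,395.3356
Port Authority: $647,388 × 0.00423 = $2,738.45124
Total = $21,972.34872

$21,972.35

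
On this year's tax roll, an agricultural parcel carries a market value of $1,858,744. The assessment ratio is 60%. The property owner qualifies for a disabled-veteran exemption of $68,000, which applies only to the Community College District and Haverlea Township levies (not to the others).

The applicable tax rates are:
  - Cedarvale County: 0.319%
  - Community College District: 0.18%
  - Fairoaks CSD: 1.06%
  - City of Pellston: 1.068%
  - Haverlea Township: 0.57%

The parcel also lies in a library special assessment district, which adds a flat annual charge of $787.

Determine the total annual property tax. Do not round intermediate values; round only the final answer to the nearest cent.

$35,931.43

Assessed value = $1,858,744 × 0.6 = $1,115,246.4
Cedarvale County: $1,115,246.4 × 0.00319 = $3,557.636016
Community College District: ($1,115,246.4 − $68,000) × 0.0018 = $1,047,246.4 × 0.0018 = $1,885.04352
Fairoaks CSD: $1,115,246.4 × 0.0106 = $11,821.61184
City of Pellston: $1,115,246.4 × 0.01068 = $11,910.831552
Haverlea Township: ($1,115,246.4 − $68,000) × 0.0057 = $1,047,246.4 × 0.0057 = $5,969.30448
Levies subtotal = $35,144.427408
Total = $35,144.427408 + $787 = $35,931.427408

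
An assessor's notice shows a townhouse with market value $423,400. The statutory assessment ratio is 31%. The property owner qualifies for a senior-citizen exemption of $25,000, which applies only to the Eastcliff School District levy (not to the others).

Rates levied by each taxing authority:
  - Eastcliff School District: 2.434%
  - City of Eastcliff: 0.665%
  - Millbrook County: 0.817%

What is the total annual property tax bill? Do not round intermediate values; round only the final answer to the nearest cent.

Assessed value = $423,400 × 0.31 = $131,254
Eastcliff School District: ($131,254 − $25,000) × 0.02434 = $106,254 × 0.02434 = $2,586.22236
City of Eastcliff: $131,254 × 0.00665 = $872.8391
Millbrook County: $131,254 × 0.00817 = $1,072.34518
Total = $4,531.40664

$4,531.41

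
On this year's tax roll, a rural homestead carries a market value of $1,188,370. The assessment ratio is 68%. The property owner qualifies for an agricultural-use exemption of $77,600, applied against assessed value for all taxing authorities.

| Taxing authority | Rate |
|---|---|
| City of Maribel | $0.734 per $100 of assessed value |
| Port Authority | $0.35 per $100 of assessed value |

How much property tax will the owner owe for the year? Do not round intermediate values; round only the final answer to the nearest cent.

$7,918.53

Assessed value = $1,188,370 × 0.68 = $808,091.6
Taxable value = $808,091.6 − $77,600 = $730,491.6
City of Maribel: $730,491.6 × 0.00734 = $5,361.808344
Port Authority: $730,491.6 × 0.0035 = $2,556.7206
Total = $5,361.808344 + $2,556.7206 = $7,918.528944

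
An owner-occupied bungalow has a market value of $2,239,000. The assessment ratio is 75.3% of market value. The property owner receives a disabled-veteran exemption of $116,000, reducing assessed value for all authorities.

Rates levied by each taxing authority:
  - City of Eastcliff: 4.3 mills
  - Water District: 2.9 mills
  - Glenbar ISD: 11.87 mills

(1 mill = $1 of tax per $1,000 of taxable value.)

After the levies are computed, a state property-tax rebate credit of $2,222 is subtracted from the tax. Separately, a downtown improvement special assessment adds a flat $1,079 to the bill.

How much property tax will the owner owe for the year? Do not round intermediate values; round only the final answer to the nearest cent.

Assessed value = $2,239,000 × 0.753 = $1,685,967
Taxable value = $1,685,967 − $116,000 = $1,569,967
City of Eastcliff: $1,569,967 × 0.0043 = $6,750.8581
Water District: $1,569,967 × 0.0029 = $4,552.9043
Glenbar ISD: $1,569,967 × 0.01187 = $18,635.50829
Levies subtotal = $29,939.27069
After credit = $29,939.27069 − $2,222 = $27,717.27069
Total = $27,717.27069 + $1,079 = $28,796.27069

$28,796.27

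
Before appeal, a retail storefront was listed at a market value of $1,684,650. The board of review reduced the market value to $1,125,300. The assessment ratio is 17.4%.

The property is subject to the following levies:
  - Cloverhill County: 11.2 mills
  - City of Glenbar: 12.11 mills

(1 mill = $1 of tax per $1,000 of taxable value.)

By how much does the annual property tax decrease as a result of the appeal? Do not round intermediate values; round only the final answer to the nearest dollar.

$2,269

Old assessed value = $1,684,650 × 0.174 = $293,129.1
New assessed value = $1,125,300 × 0.174 = $195,802.2
Combined rate = 0.0112 + 0.01211 = 0.02331
Old tax = $293,129.1 × 0.02331 = $6,832.839321
New tax = $195,802.2 × 0.02331 = $4,564.149282
Reduction = $6,832.839321 − $4,564.149282 = $2,268.690039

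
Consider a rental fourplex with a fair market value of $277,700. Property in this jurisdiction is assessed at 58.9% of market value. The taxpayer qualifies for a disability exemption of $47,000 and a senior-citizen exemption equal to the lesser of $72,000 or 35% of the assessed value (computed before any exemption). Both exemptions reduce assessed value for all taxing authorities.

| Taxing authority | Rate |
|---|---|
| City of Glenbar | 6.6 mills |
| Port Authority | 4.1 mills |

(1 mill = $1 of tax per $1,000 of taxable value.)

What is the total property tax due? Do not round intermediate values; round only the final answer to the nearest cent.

Assessed value = $277,700 × 0.589 = $163,565.3
Senior-citizen exemption = min($72,000, 35% × $163,565.3) = min($72,000, $57,247.855) = $57,247.855 (percentage binds)
Taxable value = $163,565.3 − $47,000 − $57,247.855 = $59,317.445
City of Glenbar: $59,317.445 × 0.0066 = $391.495137
Port Authority: $59,317.445 × 0.0041 = $243.2015245
Total = $634.6966615

$634.70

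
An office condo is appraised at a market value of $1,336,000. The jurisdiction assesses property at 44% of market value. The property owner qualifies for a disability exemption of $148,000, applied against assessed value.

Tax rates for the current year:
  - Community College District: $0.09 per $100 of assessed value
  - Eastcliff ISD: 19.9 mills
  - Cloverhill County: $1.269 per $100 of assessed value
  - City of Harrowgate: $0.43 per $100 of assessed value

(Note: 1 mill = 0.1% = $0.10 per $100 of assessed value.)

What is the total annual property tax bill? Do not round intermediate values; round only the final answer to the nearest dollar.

Assessed value = $1,336,000 × 0.44 = $587,840
Taxable value = $587,840 − $148,000 = $439,840
Community College District: $439,840 × 0.0009 = $395.856
Eastcliff ISD: $439,840 × 0.0199 = $8,752.816
Cloverhill County: $439,840 × 0.01269 = $5,581.5696
City of Harrowgate: $439,840 × 0.0043 = $1,891.312
Total = $16,621.5536

$16,622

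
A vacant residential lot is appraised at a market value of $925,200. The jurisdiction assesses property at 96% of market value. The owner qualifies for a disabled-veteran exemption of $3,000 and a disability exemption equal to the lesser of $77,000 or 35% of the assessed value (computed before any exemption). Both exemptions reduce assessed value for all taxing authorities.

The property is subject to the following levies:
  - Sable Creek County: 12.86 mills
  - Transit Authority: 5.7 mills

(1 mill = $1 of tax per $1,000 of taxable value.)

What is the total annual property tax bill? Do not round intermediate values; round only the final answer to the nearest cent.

$15,000.04

Assessed value = $925,200 × 0.96 = $888,192
Disability exemption = min($77,000, 35% × $888,192) = min($77,000, $310,867.2) = $77,000 (dollar cap binds)
Taxable value = $888,192 − $3,000 − $77,000 = $808,192
Sable Creek County: $808,192 × 0.01286 = $10,393.34912
Transit Authority: $808,192 × 0.0057 = $4,606.6944
Total = $15,000.04352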